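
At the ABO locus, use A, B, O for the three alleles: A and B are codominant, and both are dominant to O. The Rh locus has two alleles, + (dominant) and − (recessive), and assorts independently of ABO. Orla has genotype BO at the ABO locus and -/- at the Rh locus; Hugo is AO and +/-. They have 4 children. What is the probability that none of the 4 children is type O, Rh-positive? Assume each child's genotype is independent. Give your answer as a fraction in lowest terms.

ABO cross BO × AO → 1/4 O, 1/4 A, 1/4 B, 1/4 AB.
Rh cross -/- × +/- → 1/2 Rh+, 1/2 Rh-; so P(type O, Rh-positive) = 1/4 × 1/2 = 1/8 per child.
P(not type O, Rh-positive) = 7/8 for one child; (7/8)^4 = 2401/4096.

2401/4096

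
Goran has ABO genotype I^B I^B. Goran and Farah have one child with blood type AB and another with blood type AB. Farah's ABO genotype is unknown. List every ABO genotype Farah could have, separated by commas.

For each candidate genotype of Farah, check whether crossing it with I^B I^B can produce every observed child phenotype.
  I^A I^A → possible child types {AB} ✓
  I^A I^B → possible child types {B, AB} ✓
  I^A i → possible child types {B, AB} ✓
  I^B I^B → possible child types {B} ✗
  I^B i → possible child types {B} ✗
  i i → possible child types {B} ✗

I^A I^A, I^A I^B, I^A i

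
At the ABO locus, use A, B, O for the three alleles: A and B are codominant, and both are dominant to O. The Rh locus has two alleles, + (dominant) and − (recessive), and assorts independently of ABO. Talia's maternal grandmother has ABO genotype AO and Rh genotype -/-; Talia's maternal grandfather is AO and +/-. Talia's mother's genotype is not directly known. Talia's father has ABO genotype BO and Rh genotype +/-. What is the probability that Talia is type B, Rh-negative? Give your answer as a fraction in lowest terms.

3/32

Talia's mother's ABO genotype from AO × AO: 1/4 AA, 1/2 AO, 1/4 OO.
Crossing each possibility with the father BO and summing P(type B): 1/4·0 + 1/2·1/4 + 1/4·1/2 = 1/4.
Similarly for Rh via the mother's Rh distribution: P(Rh-) = 3/8.
Independent loci: 1/4 × 3/8 = 3/32.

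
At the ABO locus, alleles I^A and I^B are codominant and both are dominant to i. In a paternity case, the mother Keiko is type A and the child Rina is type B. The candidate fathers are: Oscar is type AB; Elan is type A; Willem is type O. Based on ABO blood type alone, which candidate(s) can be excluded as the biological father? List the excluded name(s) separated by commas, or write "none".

A candidate is excluded only if no genotype consistent with his phenotype could produce a type B child with a type A mother.
Elan (type A): no genotype consistent with that phenotype can produce a type-B child with a type-A mother.
Willem (type O): no genotype consistent with that phenotype can produce a type-B child with a type-A mother.

Elan, Willem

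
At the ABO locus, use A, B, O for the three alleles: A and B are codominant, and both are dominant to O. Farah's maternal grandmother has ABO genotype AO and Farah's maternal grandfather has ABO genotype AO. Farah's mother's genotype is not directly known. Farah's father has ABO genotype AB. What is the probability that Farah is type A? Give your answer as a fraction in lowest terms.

1/2

Farah's mother's ABO genotype from AO × AO: 1/4 AA, 1/2 AO, 1/4 OO.
Crossing each possibility with the father AB and summing P(type A): 1/4·1/2 + 1/2·1/2 + 1/4·1/2 = 1/2.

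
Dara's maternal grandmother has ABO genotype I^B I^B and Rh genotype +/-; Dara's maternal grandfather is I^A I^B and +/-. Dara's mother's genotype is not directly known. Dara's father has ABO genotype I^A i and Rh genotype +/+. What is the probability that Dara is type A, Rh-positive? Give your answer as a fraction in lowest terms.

Dara's mother's ABO genotype from I^B I^B × I^A I^B: 1/2 I^A I^B, 1/2 I^B I^B.
Crossing each possibility with the father I^A i and summing P(type A): 1/2·1/2 + 1/2·0 = 1/4.
Similarly for Rh via the mother's Rh distribution: P(Rh+) = 1.
Independent loci: 1/4 × 1 = 1/4.

1/4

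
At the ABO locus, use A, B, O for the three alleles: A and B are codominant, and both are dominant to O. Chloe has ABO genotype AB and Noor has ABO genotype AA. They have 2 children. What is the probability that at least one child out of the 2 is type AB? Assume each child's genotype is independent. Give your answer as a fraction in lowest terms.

ABO cross AB × AA → 1/2 A, 1/2 AB.
So P(type AB) = 1/2 per child.
P(none) = (1/2)^2 = 1/4; P(at least one) = 1 − 1/4 = 3/4.

3/4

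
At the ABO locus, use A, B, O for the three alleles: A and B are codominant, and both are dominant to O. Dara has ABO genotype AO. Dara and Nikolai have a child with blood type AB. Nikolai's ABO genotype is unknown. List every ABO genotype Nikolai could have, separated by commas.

AB, BB, BO

For each candidate genotype of Nikolai, check whether crossing it with AO can produce every observed child phenotype.
  AA → possible child types {A} ✗
  AB → possible child types {A, B, AB} ✓
  AO → possible child types {O, A} ✗
  BB → possible child types {B, AB} ✓
  BO → possible child types {O, A, B, AB} ✓
  OO → possible child types {O, A} ✗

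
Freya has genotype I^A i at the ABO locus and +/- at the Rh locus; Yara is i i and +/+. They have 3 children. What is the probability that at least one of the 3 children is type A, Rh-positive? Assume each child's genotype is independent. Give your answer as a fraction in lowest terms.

ABO cross I^A i × i i → 1/2 O, 1/2 A.
Rh cross +/- × +/+ → 1 Rh+; so P(type A, Rh-positive) = 1/2 × 1 = 1/2 per child.
P(none) = (1/2)^3 = 1/8; P(at least one) = 1 − 1/8 = 7/8.

7/8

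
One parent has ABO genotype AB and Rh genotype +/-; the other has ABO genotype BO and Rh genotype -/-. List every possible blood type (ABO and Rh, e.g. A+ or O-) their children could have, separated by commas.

A+, A-, B+, B-, AB+, AB-

Gametes from AB × BO give offspring ABO genotypes AB, AO, BB, BO, i.e. phenotypes A, B, AB.
Rh cross +/- × -/- → phenotypes Rh+, Rh-.
Combining independently: A+, A-, B+, B-, AB+, AB-.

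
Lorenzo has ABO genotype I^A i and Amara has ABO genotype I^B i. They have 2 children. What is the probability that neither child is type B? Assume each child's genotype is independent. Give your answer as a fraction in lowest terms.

9/16

ABO cross I^A i × I^B i → 1/4 O, 1/4 A, 1/4 B, 1/4 AB.
So P(type B) = 1/4 per child.
P(not type B) = 3/4 for one child; (3/4)^2 = 9/16.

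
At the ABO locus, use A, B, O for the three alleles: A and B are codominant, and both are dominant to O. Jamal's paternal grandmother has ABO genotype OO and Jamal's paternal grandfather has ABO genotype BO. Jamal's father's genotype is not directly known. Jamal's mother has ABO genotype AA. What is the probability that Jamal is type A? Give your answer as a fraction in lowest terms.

3/4

Jamal's father's ABO genotype from OO × BO: 1/2 BO, 1/2 OO.
Crossing each possibility with the mother AA and summing P(type A): 1/2·1/2 + 1/2·1 = 3/4.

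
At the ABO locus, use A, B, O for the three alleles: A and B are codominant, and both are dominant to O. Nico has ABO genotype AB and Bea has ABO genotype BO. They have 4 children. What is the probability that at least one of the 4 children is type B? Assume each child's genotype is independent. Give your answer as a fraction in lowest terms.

ABO cross AB × BO → 1/4 A, 1/2 B, 1/4 AB.
So P(type B) = 1/2 per child.
P(none) = (1/2)^4 = 1/16; P(at least one) = 1 − 1/16 = 15/16.

15/16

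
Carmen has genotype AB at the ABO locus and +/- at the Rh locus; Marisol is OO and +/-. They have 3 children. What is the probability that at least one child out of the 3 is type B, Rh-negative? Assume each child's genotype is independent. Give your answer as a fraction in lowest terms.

ABO cross AB × OO → 1/2 A, 1/2 B.
Rh cross +/- × +/- → 3/4 Rh+, 1/4 Rh-; so P(type B, Rh-negative) = 1/2 × 1/4 = 1/8 per child.
P(none) = (7/8)^3 = 343/512; P(at least one) = 1 − 343/512 = 169/512.

169/512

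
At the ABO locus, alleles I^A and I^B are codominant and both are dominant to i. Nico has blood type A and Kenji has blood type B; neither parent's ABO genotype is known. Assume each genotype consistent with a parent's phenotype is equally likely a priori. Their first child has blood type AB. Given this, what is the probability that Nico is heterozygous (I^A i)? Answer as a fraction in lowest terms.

1/3

Possible genotypes: Nico ∈ {I^A I^A, I^A i}; Kenji ∈ {I^B I^B, I^B i}.
Weight each parental genotype pair by prior × P(type-AB child):
  I^A I^A × I^B I^B: posterior weight 4/9.
  I^A I^A × I^B i: posterior weight 2/9.
  I^A i × I^B I^B: posterior weight 2/9.
  I^A i × I^B i: posterior weight 1/9.
Sum the posterior weight over pairs where Nico is I^A i: 1/3.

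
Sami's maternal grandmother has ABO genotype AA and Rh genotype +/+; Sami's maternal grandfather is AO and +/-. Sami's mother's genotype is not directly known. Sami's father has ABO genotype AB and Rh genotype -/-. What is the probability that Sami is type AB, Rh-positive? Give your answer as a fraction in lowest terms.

9/32

Sami's mother's ABO genotype from AA × AO: 1/2 AA, 1/2 AO.
Crossing each possibility with the father AB and summing P(type AB): 1/2·1/2 + 1/2·1/4 = 3/8.
Similarly for Rh via the mother's Rh distribution: P(Rh+) = 3/4.
Independent loci: 3/8 × 3/4 = 9/32.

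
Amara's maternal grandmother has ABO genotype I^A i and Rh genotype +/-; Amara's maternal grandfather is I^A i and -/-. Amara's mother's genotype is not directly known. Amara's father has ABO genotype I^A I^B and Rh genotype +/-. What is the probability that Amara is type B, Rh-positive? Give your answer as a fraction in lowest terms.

5/32

Amara's mother's ABO genotype from I^A i × I^A i: 1/4 I^A I^A, 1/2 I^A i, 1/4 i i.
Crossing each possibility with the father I^A I^B and summing P(type B): 1/4·0 + 1/2·1/4 + 1/4·1/2 = 1/4.
Similarly for Rh via the mother's Rh distribution: P(Rh+) = 5/8.
Independent loci: 1/4 × 5/8 = 5/32.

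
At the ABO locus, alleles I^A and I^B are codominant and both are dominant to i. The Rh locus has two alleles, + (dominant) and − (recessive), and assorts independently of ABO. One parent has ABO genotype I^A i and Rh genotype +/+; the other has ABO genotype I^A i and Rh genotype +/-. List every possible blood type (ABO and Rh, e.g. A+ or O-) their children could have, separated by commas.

Gametes from I^A i × I^A i give offspring ABO genotypes I^A I^A, I^A i, i i, i.e. phenotypes O, A.
Rh cross +/+ × +/- → phenotypes Rh+.
Combining independently: O+, A+.

O+, A+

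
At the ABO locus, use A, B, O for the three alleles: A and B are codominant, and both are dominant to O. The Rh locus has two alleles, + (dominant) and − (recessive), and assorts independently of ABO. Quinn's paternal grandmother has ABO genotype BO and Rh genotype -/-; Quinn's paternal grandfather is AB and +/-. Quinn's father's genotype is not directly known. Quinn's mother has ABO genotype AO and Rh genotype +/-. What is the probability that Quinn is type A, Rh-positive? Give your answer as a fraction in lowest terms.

Quinn's father's ABO genotype from BO × AB: 1/4 AB, 1/4 AO, 1/4 BB, 1/4 BO.
Crossing each possibility with the mother AO and summing P(type A): 1/4·1/2 + 1/4·3/4 + 1/4·0 + 1/4·1/4 = 3/8.
Similarly for Rh via the father's Rh distribution: P(Rh+) = 5/8.
Independent loci: 3/8 × 5/8 = 15/64.

15/64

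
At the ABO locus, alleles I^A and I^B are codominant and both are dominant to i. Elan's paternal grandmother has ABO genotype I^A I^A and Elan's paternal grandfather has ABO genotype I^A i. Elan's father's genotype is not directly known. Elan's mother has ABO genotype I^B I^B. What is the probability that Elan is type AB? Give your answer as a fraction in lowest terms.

Elan's father's ABO genotype from I^A I^A × I^A i: 1/2 I^A I^A, 1/2 I^A i.
Crossing each possibility with the mother I^B I^B and summing P(type AB): 1/2·1 + 1/2·1/2 = 3/4.

3/4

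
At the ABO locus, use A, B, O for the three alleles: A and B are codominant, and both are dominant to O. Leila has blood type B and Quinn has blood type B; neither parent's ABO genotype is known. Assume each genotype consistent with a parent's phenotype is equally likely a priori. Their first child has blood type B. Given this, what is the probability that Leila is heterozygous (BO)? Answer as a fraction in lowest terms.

Possible genotypes: Leila ∈ {BB, BO}; Quinn ∈ {BB, BO}.
Weight each parental genotype pair by prior × P(type-B child):
  BB × BB: posterior weight 4/15.
  BB × BO: posterior weight 4/15.
  BO × BB: posterior weight 4/15.
  BO × BO: posterior weight 1/5.
Sum the posterior weight over pairs where Leila is BO: 7/15.

7/15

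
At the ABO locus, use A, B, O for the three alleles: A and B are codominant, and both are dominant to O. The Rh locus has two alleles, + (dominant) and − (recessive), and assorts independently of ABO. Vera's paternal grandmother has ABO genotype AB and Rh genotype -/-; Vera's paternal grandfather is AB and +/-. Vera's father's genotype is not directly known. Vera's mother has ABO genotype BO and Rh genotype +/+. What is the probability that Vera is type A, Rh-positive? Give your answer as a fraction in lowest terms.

1/4

Vera's father's ABO genotype from AB × AB: 1/4 AA, 1/2 AB, 1/4 BB.
Crossing each possibility with the mother BO and summing P(type A): 1/4·1/2 + 1/2·1/4 + 1/4·0 = 1/4.
Similarly for Rh via the father's Rh distribution: P(Rh+) = 1.
Independent loci: 1/4 × 1 = 1/4.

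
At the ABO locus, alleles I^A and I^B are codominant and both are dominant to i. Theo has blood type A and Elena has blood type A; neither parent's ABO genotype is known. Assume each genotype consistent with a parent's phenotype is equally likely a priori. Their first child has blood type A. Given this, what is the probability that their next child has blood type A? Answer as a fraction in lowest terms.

Possible genotypes: Theo ∈ {I^A I^A, I^A i}; Elena ∈ {I^A I^A, I^A i}.
Weight each parental genotype pair by prior × P(type-A child):
  I^A I^A × I^A I^A: posterior weight 4/15; P(next child type A) = 1.
  I^A I^A × I^A i: posterior weight 4/15; P(next child type A) = 1.
  I^A i × I^A I^A: posterior weight 4/15; P(next child type A) = 1.
  I^A i × I^A i: posterior weight 1/5; P(next child type A) = 3/4.
Weighted sum = 19/20.

19/20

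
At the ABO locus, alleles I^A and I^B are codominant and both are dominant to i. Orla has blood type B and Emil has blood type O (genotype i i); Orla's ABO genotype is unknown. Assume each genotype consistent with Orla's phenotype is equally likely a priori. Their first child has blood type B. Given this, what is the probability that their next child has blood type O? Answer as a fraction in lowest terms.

1/6

Possible genotypes: Orla ∈ {I^B I^B, I^B i}; Emil ∈ {i i}.
Weight each parental genotype pair by prior × P(type-B child):
  I^B I^B × i i: posterior weight 2/3; P(next child type O) = 0.
  I^B i × i i: posterior weight 1/3; P(next child type O) = 1/2.
Weighted sum = 1/6.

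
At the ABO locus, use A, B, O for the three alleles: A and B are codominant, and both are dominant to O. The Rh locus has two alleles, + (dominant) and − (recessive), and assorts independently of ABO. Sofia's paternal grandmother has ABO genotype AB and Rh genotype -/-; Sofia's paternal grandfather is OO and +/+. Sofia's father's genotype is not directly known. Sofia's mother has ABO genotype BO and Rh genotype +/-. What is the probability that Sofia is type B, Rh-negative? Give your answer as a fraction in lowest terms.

1/8

Sofia's father's ABO genotype from AB × OO: 1/2 AO, 1/2 BO.
Crossing each possibility with the mother BO and summing P(type B): 1/2·1/4 + 1/2·3/4 = 1/2.
Similarly for Rh via the father's Rh distribution: P(Rh-) = 1/4.
Independent loci: 1/2 × 1/4 = 1/8.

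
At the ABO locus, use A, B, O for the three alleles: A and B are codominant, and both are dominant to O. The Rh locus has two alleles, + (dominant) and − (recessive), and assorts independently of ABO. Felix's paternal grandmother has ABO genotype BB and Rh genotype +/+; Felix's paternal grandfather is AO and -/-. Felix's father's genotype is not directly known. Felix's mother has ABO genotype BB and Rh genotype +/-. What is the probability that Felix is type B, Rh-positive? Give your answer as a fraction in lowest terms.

Felix's father's ABO genotype from BB × AO: 1/2 AB, 1/2 BO.
Crossing each possibility with the mother BB and summing P(type B): 1/2·1/2 + 1/2·1 = 3/4.
Similarly for Rh via the father's Rh distribution: P(Rh+) = 3/4.
Independent loci: 3/4 × 3/4 = 9/16.

9/16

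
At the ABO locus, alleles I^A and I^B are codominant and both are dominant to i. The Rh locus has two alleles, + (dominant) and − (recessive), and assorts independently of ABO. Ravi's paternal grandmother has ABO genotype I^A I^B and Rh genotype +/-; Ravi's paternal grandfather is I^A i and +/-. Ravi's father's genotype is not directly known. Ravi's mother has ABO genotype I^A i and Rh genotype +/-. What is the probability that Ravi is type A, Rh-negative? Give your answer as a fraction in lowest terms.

5/32

Ravi's father's ABO genotype from I^A I^B × I^A i: 1/4 I^A I^A, 1/4 I^A I^B, 1/4 I^A i, 1/4 I^B i.
Crossing each possibility with the mother I^A i and summing P(type A): 1/4·1 + 1/4·1/2 + 1/4·3/4 + 1/4·1/4 = 5/8.
Similarly for Rh via the father's Rh distribution: P(Rh-) = 1/4.
Independent loci: 5/8 × 1/4 = 5/32.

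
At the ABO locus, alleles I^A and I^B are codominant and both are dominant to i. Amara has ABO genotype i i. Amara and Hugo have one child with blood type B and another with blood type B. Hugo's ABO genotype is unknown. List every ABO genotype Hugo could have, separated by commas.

I^A I^B, I^B I^B, I^B i

For each candidate genotype of Hugo, check whether crossing it with i i can produce every observed child phenotype.
  I^A I^A → possible child types {A} ✗
  I^A I^B → possible child types {A, B} ✓
  I^A i → possible child types {O, A} ✗
  I^B I^B → possible child types {B} ✓
  I^B i → possible child types {O, B} ✓
  i i → possible child types {O} ✗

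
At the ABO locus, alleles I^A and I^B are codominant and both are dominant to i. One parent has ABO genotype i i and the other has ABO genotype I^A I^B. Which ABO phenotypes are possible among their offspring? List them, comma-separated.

Gametes from i i × I^A I^B give offspring ABO genotypes I^A i, I^B i, i.e. phenotypes A, B.

A, B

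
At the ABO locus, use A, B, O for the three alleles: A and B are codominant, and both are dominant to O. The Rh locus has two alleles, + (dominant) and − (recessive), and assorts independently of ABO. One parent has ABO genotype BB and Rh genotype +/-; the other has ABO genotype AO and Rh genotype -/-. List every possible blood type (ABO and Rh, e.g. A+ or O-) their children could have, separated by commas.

Gametes from BB × AO give offspring ABO genotypes AB, BO, i.e. phenotypes B, AB.
Rh cross +/- × -/- → phenotypes Rh+, Rh-.
Combining independently: B+, B-, AB+, AB-.

B+, B-, AB+, AB-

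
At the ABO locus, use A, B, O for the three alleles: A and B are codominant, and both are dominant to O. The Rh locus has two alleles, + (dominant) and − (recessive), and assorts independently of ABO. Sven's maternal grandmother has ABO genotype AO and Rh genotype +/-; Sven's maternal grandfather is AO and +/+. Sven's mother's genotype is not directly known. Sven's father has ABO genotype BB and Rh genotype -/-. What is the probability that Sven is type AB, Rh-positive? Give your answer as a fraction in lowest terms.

Sven's mother's ABO genotype from AO × AO: 1/4 AA, 1/2 AO, 1/4 OO.
Crossing each possibility with the father BB and summing P(type AB): 1/4·1 + 1/2·1/2 + 1/4·0 = 1/2.
Similarly for Rh via the mother's Rh distribution: P(Rh+) = 3/4.
Independent loci: 1/2 × 3/4 = 3/8.

3/8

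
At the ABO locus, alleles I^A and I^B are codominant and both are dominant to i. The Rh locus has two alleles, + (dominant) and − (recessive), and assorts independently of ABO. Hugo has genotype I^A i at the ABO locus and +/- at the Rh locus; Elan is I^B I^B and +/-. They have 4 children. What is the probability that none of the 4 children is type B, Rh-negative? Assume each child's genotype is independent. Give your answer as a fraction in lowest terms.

2401/4096

ABO cross I^A i × I^B I^B → 1/2 B, 1/2 AB.
Rh cross +/- × +/- → 3/4 Rh+, 1/4 Rh-; so P(type B, Rh-negative) = 1/2 × 1/4 = 1/8 per child.
P(not type B, Rh-negative) = 7/8 for one child; (7/8)^4 = 2401/4096.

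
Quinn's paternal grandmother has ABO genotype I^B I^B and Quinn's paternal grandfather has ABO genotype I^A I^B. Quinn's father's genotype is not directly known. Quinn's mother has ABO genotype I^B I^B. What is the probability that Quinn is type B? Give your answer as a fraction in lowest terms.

3/4

Quinn's father's ABO genotype from I^B I^B × I^A I^B: 1/2 I^A I^B, 1/2 I^B I^B.
Crossing each possibility with the mother I^B I^B and summing P(type B): 1/2·1/2 + 1/2·1 = 3/4.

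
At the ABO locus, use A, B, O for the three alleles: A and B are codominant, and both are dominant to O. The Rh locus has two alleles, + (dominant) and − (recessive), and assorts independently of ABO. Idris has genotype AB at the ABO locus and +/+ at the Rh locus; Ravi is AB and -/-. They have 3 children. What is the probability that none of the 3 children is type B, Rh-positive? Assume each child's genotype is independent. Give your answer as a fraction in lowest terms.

ABO cross AB × AB → 1/4 A, 1/4 B, 1/2 AB.
Rh cross +/+ × -/- → 1 Rh+; so P(type B, Rh-positive) = 1/4 × 1 = 1/4 per child.
P(not type B, Rh-positive) = 3/4 for one child; (3/4)^3 = 27/64.

27/64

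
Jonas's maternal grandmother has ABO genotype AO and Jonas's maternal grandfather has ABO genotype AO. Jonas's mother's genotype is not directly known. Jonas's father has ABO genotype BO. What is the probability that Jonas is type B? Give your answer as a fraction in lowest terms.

1/4

Jonas's mother's ABO genotype from AO × AO: 1/4 AA, 1/2 AO, 1/4 OO.
Crossing each possibility with the father BO and summing P(type B): 1/4·0 + 1/2·1/4 + 1/4·1/2 = 1/4.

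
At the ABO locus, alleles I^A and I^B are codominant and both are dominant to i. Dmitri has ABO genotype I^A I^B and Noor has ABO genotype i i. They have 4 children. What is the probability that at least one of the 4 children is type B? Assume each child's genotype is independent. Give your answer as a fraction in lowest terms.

15/16

ABO cross I^A I^B × i i → 1/2 A, 1/2 B.
So P(type B) = 1/2 per child.
P(none) = (1/2)^4 = 1/16; P(at least one) = 1 − 1/16 = 15/16.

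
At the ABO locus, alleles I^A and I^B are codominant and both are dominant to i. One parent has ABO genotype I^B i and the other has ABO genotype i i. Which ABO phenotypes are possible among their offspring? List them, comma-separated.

Gametes from I^B i × i i give offspring ABO genotypes I^B i, i i, i.e. phenotypes O, B.

O, B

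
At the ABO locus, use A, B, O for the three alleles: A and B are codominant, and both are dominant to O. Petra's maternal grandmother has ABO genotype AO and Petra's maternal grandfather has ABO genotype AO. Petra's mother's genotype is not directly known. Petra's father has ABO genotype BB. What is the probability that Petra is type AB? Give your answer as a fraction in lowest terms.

1/2

Petra's mother's ABO genotype from AO × AO: 1/4 AA, 1/2 AO, 1/4 OO.
Crossing each possibility with the father BB and summing P(type AB): 1/4·1 + 1/2·1/2 + 1/4·0 = 1/2.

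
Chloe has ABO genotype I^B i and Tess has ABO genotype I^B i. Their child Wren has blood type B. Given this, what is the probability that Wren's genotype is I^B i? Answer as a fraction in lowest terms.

2/3

Cross I^B i × I^B i → 1/4 I^B I^B, 1/2 I^B i, 1/4 i i.
Type-B genotypes among offspring: I^B I^B (1/4), I^B i (1/2); total 3/4.
P(I^B i | type B) = (1/2) / (3/4) = 2/3.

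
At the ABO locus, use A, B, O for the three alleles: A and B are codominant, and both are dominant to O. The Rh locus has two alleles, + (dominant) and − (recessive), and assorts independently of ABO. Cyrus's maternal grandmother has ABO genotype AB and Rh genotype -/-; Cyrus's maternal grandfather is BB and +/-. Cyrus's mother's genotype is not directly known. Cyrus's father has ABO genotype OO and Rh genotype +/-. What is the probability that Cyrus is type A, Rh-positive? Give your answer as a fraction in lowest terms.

Cyrus's mother's ABO genotype from AB × BB: 1/2 AB, 1/2 BB.
Crossing each possibility with the father OO and summing P(type A): 1/2·1/2 + 1/2·0 = 1/4.
Similarly for Rh via the mother's Rh distribution: P(Rh+) = 5/8.
Independent loci: 1/4 × 5/8 = 5/32.

5/32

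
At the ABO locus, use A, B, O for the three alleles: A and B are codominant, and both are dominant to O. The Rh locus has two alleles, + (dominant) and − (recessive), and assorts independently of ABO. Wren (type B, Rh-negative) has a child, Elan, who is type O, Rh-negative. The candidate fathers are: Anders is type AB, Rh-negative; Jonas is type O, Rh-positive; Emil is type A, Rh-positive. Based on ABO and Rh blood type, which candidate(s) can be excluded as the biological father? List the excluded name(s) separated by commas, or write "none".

A candidate is excluded only if no genotype consistent with his phenotype could produce a type O, Rh-negative child with a type B, Rh-negative mother.
Anders (type AB, Rh-): no genotype consistent with that phenotype can produce a type-O Rh- child with a type-B mother.

Anders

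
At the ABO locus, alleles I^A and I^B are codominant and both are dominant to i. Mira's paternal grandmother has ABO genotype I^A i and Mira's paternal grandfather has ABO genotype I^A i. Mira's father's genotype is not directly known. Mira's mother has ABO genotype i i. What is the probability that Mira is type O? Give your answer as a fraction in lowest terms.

Mira's father's ABO genotype from I^A i × I^A i: 1/4 I^A I^A, 1/2 I^A i, 1/4 i i.
Crossing each possibility with the mother i i and summing P(type O): 1/4·0 + 1/2·1/2 + 1/4·1 = 1/2.

1/2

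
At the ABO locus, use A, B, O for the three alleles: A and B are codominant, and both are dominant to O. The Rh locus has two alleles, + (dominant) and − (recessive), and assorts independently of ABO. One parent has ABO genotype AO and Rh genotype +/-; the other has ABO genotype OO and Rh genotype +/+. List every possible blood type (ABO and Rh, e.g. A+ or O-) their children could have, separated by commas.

Gametes from AO × OO give offspring ABO genotypes AO, OO, i.e. phenotypes O, A.
Rh cross +/- × +/+ → phenotypes Rh+.
Combining independently: O+, A+.

O+, A+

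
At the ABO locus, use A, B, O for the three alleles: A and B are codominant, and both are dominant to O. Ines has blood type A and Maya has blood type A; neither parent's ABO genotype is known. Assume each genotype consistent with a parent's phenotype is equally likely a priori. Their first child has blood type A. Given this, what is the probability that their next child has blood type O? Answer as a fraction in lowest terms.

Possible genotypes: Ines ∈ {AA, AO}; Maya ∈ {AA, AO}.
Weight each parental genotype pair by prior × P(type-A child):
  AA × AA: posterior weight 4/15; P(next child type O) = 0.
  AA × AO: posterior weight 4/15; P(next child type O) = 0.
  AO × AA: posterior weight 4/15; P(next child type O) = 0.
  AO × AO: posterior weight 1/5; P(next child type O) = 1/4.
Weighted sum = 1/20.

1/20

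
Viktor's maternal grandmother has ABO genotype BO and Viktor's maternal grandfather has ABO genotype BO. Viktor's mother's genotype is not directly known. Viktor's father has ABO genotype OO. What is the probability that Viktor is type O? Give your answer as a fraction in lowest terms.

1/2

Viktor's mother's ABO genotype from BO × BO: 1/4 BB, 1/2 BO, 1/4 OO.
Crossing each possibility with the father OO and summing P(type O): 1/4·0 + 1/2·1/2 + 1/4·1 = 1/2.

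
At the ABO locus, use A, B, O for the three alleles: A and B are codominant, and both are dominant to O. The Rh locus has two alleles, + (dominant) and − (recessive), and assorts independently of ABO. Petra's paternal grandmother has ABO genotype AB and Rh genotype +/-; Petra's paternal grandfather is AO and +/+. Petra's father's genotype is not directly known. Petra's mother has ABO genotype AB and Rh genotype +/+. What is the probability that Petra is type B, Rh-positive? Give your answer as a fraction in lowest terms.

Petra's father's ABO genotype from AB × AO: 1/4 AA, 1/4 AB, 1/4 AO, 1/4 BO.
Crossing each possibility with the mother AB and summing P(type B): 1/4·0 + 1/4·1/4 + 1/4·1/4 + 1/4·1/2 = 1/4.
Similarly for Rh via the father's Rh distribution: P(Rh+) = 1.
Independent loci: 1/4 × 1 = 1/4.

1/4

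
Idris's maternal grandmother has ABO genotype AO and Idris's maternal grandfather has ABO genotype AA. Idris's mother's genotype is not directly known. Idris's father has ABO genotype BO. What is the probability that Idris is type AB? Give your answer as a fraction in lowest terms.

Idris's mother's ABO genotype from AO × AA: 1/2 AA, 1/2 AO.
Crossing each possibility with the father BO and summing P(type AB): 1/2·1/2 + 1/2·1/4 = 3/8.

3/8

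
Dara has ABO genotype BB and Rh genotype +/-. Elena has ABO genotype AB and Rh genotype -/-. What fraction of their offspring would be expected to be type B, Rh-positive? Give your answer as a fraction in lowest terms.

1/4

ABO cross BB × AB → offspring phenotypes: 1/2 B, 1/2 AB.
Rh cross +/- × -/- → 1/2 Rh+, 1/2 Rh-.
Independent loci: P(type B, Rh-positive) = 1/2 × 1/2 = 1/4.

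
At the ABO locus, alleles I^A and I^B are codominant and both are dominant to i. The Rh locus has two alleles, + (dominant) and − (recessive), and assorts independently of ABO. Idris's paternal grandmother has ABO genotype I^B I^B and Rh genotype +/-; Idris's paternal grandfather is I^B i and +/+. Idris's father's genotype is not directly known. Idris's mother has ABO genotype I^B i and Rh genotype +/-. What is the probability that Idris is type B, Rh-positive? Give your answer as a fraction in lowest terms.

Idris's father's ABO genotype from I^B I^B × I^B i: 1/2 I^B I^B, 1/2 I^B i.
Crossing each possibility with the mother I^B i and summing P(type B): 1/2·1 + 1/2·3/4 = 7/8.
Similarly for Rh via the father's Rh distribution: P(Rh+) = 7/8.
Independent loci: 7/8 × 7/8 = 49/64.

49/64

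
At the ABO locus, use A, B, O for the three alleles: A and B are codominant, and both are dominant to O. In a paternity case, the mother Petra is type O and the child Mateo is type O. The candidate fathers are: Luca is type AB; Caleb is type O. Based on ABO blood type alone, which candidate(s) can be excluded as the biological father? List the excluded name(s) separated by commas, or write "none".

Luca

A candidate is excluded only if no genotype consistent with his phenotype could produce a type O child with a type O mother.
Luca (type AB): no genotype consistent with that phenotype can produce a type-O child with a type-O mother.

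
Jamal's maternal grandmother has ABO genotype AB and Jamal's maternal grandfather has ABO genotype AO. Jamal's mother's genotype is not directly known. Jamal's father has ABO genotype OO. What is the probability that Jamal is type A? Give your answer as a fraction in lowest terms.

1/2

Jamal's mother's ABO genotype from AB × AO: 1/4 AA, 1/4 AB, 1/4 AO, 1/4 BO.
Crossing each possibility with the father OO and summing P(type A): 1/4·1 + 1/4·1/2 + 1/4·1/2 + 1/4·0 = 1/2.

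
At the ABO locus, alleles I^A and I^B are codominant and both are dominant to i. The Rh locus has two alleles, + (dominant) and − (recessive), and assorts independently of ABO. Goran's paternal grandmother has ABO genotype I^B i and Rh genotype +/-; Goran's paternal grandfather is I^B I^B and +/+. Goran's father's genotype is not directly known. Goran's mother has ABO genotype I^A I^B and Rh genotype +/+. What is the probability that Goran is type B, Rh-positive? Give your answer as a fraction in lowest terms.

1/2

Goran's father's ABO genotype from I^B i × I^B I^B: 1/2 I^B I^B, 1/2 I^B i.
Crossing each possibility with the mother I^A I^B and summing P(type B): 1/2·1/2 + 1/2·1/2 = 1/2.
Similarly for Rh via the father's Rh distribution: P(Rh+) = 1.
Independent loci: 1/2 × 1 = 1/2.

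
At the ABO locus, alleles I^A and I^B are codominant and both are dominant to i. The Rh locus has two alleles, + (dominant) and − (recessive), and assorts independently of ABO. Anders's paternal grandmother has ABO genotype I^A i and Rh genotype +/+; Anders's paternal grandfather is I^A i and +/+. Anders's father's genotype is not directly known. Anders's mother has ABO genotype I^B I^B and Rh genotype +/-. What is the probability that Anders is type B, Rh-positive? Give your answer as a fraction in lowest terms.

1/2

Anders's father's ABO genotype from I^A i × I^A i: 1/4 I^A I^A, 1/2 I^A i, 1/4 i i.
Crossing each possibility with the mother I^B I^B and summing P(type B): 1/4·0 + 1/2·1/2 + 1/4·1 = 1/2.
Similarly for Rh via the father's Rh distribution: P(Rh+) = 1.
Independent loci: 1/2 × 1 = 1/2.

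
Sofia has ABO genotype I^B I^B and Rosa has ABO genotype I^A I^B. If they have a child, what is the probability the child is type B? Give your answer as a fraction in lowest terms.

1/2

ABO cross I^B I^B × I^A I^B → offspring phenotypes: 1/2 B, 1/2 AB.
So P(type B) = 1/2.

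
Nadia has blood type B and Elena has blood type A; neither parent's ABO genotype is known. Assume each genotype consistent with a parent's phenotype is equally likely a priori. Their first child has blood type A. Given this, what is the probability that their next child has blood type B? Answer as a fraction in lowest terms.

1/12

Possible genotypes: Nadia ∈ {I^B I^B, I^B i}; Elena ∈ {I^A I^A, I^A i}.
Weight each parental genotype pair by prior × P(type-A child):
  I^B i × I^A I^A: posterior weight 2/3; P(next child type B) = 0.
  I^B i × I^A i: posterior weight 1/3; P(next child type B) = 1/4.
Weighted sum = 1/12.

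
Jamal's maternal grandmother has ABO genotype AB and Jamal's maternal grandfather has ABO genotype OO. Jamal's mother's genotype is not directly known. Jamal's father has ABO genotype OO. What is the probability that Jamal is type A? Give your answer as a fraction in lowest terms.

Jamal's mother's ABO genotype from AB × OO: 1/2 AO, 1/2 BO.
Crossing each possibility with the father OO and summing P(type A): 1/2·1/2 + 1/2·0 = 1/4.

1/4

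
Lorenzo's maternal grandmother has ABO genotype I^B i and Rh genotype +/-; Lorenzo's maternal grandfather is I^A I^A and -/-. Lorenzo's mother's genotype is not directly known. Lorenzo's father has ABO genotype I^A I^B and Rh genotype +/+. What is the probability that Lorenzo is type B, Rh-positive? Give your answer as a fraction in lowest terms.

1/4

Lorenzo's mother's ABO genotype from I^B i × I^A I^A: 1/2 I^A I^B, 1/2 I^A i.
Crossing each possibility with the father I^A I^B and summing P(type B): 1/2·1/4 + 1/2·1/4 = 1/4.
Similarly for Rh via the mother's Rh distribution: P(Rh+) = 1.
Independent loci: 1/4 × 1 = 1/4.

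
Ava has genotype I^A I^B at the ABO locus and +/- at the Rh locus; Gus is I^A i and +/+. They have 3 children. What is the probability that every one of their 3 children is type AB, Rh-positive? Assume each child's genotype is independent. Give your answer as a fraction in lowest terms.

1/64

ABO cross I^A I^B × I^A i → 1/2 A, 1/4 B, 1/4 AB.
Rh cross +/- × +/+ → 1 Rh+; so P(type AB, Rh-positive) = 1/4 × 1 = 1/4 per child.
All 3 independent: (1/4)^3 = 1/64.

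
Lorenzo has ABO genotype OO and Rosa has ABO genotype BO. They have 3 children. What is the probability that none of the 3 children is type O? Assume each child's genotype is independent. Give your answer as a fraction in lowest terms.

1/8

ABO cross OO × BO → 1/2 O, 1/2 B.
So P(type O) = 1/2 per child.
P(not type O) = 1/2 for one child; (1/2)^3 = 1/8.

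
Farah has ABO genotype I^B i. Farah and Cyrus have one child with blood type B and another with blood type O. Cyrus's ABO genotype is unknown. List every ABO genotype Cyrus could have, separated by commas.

I^A i, I^B i, i i

For each candidate genotype of Cyrus, check whether crossing it with I^B i can produce every observed child phenotype.
  I^A I^A → possible child types {A, AB} ✗
  I^A I^B → possible child types {A, B, AB} ✗
  I^A i → possible child types {O, A, B, AB} ✓
  I^B I^B → possible child types {B} ✗
  I^B i → possible child types {O, B} ✓
  i i → possible child types {O, B} ✓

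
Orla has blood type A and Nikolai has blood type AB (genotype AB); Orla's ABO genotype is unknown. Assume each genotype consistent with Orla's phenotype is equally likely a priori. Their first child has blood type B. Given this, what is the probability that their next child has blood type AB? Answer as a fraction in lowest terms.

1/4

Possible genotypes: Orla ∈ {AA, AO}; Nikolai ∈ {AB}.
Weight each parental genotype pair by prior × P(type-B child):
  AO × AB: posterior weight 1; P(next child type AB) = 1/4.
Weighted sum = 1/4.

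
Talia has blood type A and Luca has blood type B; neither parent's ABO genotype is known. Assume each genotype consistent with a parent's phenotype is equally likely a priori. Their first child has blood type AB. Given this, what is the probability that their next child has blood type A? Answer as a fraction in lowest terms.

Possible genotypes: Talia ∈ {AA, AO}; Luca ∈ {BB, BO}.
Weight each parental genotype pair by prior × P(type-AB child):
  AA × BB: posterior weight 4/9; P(next child type A) = 0.
  AA × BO: posterior weight 2/9; P(next child type A) = 1/2.
  AO × BB: posterior weight 2/9; P(next child type A) = 0.
  AO × BO: posterior weight 1/9; P(next child type A) = 1/4.
Weighted sum = 5/36.

5/36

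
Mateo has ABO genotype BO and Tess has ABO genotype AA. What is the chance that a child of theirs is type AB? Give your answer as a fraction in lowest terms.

1/2

ABO cross BO × AA → offspring phenotypes: 1/2 A, 1/2 AB.
So P(type AB) = 1/2.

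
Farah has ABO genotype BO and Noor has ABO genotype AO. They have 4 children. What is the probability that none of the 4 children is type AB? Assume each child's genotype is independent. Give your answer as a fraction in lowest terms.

81/256

ABO cross BO × AO → 1/4 O, 1/4 A, 1/4 B, 1/4 AB.
So P(type AB) = 1/4 per child.
P(not type AB) = 3/4 for one child; (3/4)^4 = 81/256.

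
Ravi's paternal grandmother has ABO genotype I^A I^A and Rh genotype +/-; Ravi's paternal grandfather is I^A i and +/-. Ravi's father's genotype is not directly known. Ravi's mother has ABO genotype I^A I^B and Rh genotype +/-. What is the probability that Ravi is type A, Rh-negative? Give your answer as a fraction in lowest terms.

1/8

Ravi's father's ABO genotype from I^A I^A × I^A i: 1/2 I^A I^A, 1/2 I^A i.
Crossing each possibility with the mother I^A I^B and summing P(type A): 1/2·1/2 + 1/2·1/2 = 1/2.
Similarly for Rh via the father's Rh distribution: P(Rh-) = 1/4.
Independent loci: 1/2 × 1/4 = 1/8.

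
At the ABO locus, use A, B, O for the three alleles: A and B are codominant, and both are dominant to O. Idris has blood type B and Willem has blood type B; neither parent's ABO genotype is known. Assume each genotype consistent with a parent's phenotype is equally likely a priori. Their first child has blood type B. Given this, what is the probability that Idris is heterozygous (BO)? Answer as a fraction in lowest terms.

Possible genotypes: Idris ∈ {BB, BO}; Willem ∈ {BB, BO}.
Weight each parental genotype pair by prior × P(type-B child):
  BB × BB: posterior weight 4/15.
  BB × BO: posterior weight 4/15.
  BO × BB: posterior weight 4/15.
  BO × BO: posterior weight 1/5.
Sum the posterior weight over pairs where Idris is BO: 7/15.

7/15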